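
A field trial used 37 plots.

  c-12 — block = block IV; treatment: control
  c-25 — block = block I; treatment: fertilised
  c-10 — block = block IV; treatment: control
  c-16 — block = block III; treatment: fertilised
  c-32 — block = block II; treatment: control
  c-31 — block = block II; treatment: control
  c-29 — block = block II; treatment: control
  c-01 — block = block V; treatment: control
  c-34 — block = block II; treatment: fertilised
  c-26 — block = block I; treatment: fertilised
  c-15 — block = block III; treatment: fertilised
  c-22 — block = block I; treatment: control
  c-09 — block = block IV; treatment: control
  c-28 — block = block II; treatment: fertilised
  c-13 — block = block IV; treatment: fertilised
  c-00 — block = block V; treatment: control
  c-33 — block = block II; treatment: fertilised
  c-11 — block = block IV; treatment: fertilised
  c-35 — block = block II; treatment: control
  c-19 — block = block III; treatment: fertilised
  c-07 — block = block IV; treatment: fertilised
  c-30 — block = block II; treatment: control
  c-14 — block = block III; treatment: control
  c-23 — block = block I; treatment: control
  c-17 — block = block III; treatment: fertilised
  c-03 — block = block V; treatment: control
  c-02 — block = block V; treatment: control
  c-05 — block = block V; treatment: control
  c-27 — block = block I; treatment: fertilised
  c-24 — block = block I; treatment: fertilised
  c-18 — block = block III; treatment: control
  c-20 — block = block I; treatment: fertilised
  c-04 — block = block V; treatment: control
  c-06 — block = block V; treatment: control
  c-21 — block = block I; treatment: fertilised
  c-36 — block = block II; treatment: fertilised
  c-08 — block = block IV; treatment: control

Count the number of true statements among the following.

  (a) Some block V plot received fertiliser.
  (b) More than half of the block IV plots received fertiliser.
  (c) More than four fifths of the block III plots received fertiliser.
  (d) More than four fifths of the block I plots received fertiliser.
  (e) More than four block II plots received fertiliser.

0

(a) block V: |A| = 7, |A ∩ B| = 0; needs A ∩ B ≠ ∅ (|A ∩ B| ≥ 1) — false.
(b) block IV: |A| = 7, |A ∩ B| = 3; needs |A ∩ B| > |A ∖ B| — false.
(c) block III: |A| = 6, |A ∩ B| = 4; needs |A ∩ B| / |A| > 4/5 — false.
(d) block I: |A| = 8, |A ∩ B| = 6; needs |A ∩ B| / |A| > 4/5 — false.
(e) block II: |A| = 9, |A ∩ B| = 4; needs |A ∩ B| > 4 — false.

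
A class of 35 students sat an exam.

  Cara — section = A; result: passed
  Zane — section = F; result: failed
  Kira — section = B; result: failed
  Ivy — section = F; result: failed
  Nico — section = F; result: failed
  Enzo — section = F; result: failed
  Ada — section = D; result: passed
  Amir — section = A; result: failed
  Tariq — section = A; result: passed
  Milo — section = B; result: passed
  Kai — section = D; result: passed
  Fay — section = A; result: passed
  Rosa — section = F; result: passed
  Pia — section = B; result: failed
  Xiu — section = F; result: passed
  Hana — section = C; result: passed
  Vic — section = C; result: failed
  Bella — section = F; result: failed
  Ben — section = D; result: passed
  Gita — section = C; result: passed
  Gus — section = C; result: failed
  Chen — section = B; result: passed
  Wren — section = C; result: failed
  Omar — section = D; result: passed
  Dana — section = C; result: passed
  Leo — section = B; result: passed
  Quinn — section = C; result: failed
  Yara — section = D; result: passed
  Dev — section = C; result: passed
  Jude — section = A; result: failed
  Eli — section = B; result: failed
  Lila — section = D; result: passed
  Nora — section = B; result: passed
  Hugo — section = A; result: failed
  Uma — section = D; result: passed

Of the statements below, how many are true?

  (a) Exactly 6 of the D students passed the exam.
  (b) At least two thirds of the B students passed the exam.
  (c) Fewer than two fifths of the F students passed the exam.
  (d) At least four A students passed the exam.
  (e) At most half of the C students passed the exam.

2

(a) D: |A| = 7, |A ∩ B| = 7; needs |A ∩ B| = 6 — false.
(b) B: |A| = 7, |A ∩ B| = 4; needs |A ∩ B| / |A| ≥ 2/3 — false.
(c) F: |A| = 7, |A ∩ B| = 2; needs |A ∩ B| / |A| < 2/5 — true.
(d) A: |A| = 6, |A ∩ B| = 3; needs |A ∩ B| ≥ 4 — false.
(e) C: |A| = 8, |A ∩ B| = 4; needs |A ∩ B| ≤ |A ∖ B| — true.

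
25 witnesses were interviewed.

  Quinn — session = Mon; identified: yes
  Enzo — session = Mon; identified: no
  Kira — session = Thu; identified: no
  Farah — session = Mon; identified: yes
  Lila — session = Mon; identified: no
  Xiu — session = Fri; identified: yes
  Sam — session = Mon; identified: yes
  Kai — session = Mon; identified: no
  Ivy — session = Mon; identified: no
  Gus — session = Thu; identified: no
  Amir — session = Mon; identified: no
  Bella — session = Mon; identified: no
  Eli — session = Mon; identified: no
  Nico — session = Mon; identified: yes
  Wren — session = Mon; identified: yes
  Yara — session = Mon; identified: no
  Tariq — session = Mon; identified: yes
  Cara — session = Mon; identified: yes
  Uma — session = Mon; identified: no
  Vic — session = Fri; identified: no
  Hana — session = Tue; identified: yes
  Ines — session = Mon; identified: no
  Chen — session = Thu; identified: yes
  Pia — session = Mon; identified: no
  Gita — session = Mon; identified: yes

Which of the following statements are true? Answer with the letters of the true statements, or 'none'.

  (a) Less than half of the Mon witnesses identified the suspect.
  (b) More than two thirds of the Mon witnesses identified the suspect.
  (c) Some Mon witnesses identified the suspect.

(a), (c)

|A| = 19, |A ∩ B| = 8, |A ∖ B| = 11.
(a) |A ∩ B| < |A ∖ B|: holds.
(b) |A ∩ B| / |A| > 2/3: fails.
(c) A ∩ B ≠ ∅ (|A ∩ B| ≥ 1): holds.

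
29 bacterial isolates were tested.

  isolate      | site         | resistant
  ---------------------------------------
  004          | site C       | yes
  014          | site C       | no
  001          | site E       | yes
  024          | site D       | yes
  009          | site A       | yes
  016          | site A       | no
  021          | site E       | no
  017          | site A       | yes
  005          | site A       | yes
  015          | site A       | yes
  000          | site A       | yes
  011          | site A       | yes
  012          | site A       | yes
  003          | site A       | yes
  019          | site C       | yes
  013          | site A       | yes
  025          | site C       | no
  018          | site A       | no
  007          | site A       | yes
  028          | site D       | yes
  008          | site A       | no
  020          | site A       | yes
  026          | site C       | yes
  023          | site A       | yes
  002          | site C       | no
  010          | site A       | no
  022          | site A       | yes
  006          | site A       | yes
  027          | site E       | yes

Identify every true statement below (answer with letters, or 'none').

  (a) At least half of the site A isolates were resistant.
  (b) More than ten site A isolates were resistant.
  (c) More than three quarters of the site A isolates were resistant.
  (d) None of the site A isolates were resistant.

|A| = 18, |A ∩ B| = 14, |A ∖ B| = 4.
(a) |A ∩ B| ≥ |A ∖ B|: holds.
(b) |A ∩ B| > 10: holds.
(c) |A ∩ B| / |A| > 3/4: holds.
(d) A ∩ B = ∅ (|A ∩ B| = 0): fails.

(a), (b), (c)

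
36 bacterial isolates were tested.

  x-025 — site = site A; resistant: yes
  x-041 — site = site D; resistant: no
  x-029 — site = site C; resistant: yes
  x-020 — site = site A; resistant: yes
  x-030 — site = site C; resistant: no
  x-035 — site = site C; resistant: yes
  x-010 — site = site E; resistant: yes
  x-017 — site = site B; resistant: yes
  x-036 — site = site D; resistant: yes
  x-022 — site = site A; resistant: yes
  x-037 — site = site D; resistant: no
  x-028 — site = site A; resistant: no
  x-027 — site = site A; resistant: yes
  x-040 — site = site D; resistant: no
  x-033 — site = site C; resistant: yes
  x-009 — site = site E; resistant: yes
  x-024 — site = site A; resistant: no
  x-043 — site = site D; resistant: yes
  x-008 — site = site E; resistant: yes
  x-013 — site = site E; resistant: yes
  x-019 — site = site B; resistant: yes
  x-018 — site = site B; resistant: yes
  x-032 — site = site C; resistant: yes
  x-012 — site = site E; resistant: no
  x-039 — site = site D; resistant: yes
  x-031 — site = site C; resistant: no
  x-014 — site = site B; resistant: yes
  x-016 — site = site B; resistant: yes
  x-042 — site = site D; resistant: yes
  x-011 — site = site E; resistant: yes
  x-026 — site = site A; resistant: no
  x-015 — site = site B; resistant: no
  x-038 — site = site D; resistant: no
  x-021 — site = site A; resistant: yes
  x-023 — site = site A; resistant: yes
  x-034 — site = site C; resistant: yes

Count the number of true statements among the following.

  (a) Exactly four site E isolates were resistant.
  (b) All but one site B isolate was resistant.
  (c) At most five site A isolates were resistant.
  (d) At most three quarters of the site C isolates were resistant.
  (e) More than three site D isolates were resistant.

(a) site E: |A| = 6, |A ∩ B| = 5; needs |A ∩ B| = 4 — false.
(b) site B: |A| = 6, |A ∩ B| = 5; needs |A ∖ B| = 1 — true.
(c) site A: |A| = 9, |A ∩ B| = 6; needs |A ∩ B| ≤ 5 — false.
(d) site C: |A| = 7, |A ∩ B| = 5; needs |A ∩ B| / |A| ≤ 3/4 — true.
(e) site D: |A| = 8, |A ∩ B| = 4; needs |A ∩ B| > 3 — true.

3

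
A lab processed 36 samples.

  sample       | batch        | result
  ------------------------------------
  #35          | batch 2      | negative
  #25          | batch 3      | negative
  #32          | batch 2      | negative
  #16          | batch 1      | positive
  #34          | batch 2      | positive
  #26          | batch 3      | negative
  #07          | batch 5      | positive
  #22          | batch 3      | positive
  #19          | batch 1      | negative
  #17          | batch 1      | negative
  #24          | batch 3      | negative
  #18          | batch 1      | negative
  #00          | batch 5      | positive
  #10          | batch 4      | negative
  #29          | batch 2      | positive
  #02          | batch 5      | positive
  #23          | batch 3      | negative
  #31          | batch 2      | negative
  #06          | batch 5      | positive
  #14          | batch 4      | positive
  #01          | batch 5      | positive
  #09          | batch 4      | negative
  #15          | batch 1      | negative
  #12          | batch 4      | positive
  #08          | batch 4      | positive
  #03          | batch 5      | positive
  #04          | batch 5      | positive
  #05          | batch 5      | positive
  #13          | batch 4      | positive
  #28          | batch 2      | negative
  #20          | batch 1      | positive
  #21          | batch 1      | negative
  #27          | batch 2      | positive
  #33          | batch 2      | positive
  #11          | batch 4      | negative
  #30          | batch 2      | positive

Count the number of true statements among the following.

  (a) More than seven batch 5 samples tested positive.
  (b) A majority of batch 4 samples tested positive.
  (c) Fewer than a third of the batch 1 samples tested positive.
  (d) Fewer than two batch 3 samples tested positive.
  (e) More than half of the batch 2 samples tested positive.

5

(a) batch 5: |A| = 8, |A ∩ B| = 8; needs |A ∩ B| > 7 — true.
(b) batch 4: |A| = 7, |A ∩ B| = 4; needs |A ∩ B| > |A ∖ B| — true.
(c) batch 1: |A| = 7, |A ∩ B| = 2; needs |A ∩ B| / |A| < 1/3 — true.
(d) batch 3: |A| = 5, |A ∩ B| = 1; needs |A ∩ B| < 2 — true.
(e) batch 2: |A| = 9, |A ∩ B| = 5; needs |A ∩ B| > |A ∖ B| — true.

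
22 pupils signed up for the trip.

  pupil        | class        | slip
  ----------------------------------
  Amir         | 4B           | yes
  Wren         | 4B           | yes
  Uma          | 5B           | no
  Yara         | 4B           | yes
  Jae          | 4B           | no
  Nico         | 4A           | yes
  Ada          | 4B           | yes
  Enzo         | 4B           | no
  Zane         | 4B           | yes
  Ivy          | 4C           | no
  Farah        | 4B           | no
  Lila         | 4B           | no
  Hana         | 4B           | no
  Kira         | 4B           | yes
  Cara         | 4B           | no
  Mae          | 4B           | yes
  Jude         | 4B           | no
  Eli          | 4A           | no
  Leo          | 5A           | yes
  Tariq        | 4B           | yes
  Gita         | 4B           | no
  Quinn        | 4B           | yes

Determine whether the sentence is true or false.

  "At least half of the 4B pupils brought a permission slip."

True

Truth condition: |A ∩ B| ≥ |A ∖ B|.
|A| = 17, |A ∩ B| = 9, |A ∖ B| = 8.
9 > 8, so the statement is true.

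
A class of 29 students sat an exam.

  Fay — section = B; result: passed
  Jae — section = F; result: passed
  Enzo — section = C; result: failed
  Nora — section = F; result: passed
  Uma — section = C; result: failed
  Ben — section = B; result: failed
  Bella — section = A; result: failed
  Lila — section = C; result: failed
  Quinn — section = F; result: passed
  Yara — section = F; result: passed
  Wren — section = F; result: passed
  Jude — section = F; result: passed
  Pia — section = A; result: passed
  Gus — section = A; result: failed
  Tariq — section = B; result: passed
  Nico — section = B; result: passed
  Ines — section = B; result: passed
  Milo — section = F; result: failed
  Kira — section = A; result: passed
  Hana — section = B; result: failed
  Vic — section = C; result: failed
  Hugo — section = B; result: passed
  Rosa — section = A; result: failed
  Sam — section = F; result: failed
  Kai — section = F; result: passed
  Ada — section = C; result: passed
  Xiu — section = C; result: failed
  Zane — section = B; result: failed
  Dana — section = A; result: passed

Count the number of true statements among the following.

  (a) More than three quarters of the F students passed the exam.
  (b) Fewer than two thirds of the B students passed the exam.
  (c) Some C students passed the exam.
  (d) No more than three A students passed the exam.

(a) F: |A| = 9, |A ∩ B| = 7; needs |A ∩ B| / |A| > 3/4 — true.
(b) B: |A| = 8, |A ∩ B| = 5; needs |A ∩ B| / |A| < 2/3 — true.
(c) C: |A| = 6, |A ∩ B| = 1; needs A ∩ B ≠ ∅ (|A ∩ B| ≥ 1) — true.
(d) A: |A| = 6, |A ∩ B| = 3; needs |A ∩ B| ≤ 3 — true.

4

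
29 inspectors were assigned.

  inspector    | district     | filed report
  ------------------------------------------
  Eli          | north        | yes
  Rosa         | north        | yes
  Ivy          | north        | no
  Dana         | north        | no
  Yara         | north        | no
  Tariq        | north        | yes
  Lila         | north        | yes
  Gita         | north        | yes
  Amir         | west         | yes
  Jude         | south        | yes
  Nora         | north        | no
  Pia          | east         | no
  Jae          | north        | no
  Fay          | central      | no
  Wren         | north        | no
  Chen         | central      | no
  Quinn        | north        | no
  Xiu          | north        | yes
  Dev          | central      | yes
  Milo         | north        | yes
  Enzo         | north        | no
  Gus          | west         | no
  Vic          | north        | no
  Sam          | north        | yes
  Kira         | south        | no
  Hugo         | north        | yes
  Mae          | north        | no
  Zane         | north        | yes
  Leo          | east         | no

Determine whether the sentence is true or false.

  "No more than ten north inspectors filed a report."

True

The determiner here denotes the relation: |A ∩ B| ≤ 10.
|A| = 20, |A ∩ B| = 10, |A ∖ B| = 10.
|A ∩ B| = 10, so the statement is true.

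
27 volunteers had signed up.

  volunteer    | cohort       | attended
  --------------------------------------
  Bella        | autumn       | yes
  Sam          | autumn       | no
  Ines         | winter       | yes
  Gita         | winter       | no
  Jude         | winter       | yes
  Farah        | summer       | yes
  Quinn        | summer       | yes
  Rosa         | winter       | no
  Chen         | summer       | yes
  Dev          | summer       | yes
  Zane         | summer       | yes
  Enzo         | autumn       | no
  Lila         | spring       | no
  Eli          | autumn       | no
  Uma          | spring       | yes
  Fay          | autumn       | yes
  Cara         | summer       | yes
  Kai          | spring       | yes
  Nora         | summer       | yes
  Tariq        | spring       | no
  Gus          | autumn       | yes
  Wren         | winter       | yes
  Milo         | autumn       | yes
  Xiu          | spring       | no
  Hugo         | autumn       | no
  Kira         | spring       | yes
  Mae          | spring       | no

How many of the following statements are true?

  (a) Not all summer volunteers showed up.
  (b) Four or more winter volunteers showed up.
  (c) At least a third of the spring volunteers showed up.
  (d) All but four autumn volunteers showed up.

2

(a) summer: |A| = 7, |A ∩ B| = 7; needs A ⊄ B (|A ∖ B| ≥ 1) — false.
(b) winter: |A| = 5, |A ∩ B| = 3; needs |A ∩ B| ≥ 4 — false.
(c) spring: |A| = 7, |A ∩ B| = 3; needs |A ∩ B| / |A| ≥ 1/3 — true.
(d) autumn: |A| = 8, |A ∩ B| = 4; needs |A ∖ B| = 4 — true.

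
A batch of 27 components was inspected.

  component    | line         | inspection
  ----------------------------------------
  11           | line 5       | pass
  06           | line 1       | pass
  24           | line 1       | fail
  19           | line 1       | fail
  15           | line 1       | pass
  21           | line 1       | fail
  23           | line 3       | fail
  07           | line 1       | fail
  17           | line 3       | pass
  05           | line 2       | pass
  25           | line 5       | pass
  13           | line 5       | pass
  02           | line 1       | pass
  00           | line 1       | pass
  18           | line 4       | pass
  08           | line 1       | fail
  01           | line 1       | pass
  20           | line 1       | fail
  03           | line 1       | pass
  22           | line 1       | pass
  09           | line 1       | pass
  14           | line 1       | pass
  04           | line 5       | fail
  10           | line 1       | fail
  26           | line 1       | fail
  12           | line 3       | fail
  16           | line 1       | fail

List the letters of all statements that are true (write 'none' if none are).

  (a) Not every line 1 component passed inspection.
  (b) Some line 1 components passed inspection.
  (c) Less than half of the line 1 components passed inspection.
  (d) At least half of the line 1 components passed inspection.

|A| = 18, |A ∩ B| = 9, |A ∖ B| = 9.
(a) A ⊄ B (|A ∖ B| ≥ 1): holds.
(b) A ∩ B ≠ ∅ (|A ∩ B| ≥ 1): holds.
(c) |A ∩ B| < |A ∖ B|: fails.
(d) |A ∩ B| ≥ |A ∖ B|: holds.

(a), (b), (d)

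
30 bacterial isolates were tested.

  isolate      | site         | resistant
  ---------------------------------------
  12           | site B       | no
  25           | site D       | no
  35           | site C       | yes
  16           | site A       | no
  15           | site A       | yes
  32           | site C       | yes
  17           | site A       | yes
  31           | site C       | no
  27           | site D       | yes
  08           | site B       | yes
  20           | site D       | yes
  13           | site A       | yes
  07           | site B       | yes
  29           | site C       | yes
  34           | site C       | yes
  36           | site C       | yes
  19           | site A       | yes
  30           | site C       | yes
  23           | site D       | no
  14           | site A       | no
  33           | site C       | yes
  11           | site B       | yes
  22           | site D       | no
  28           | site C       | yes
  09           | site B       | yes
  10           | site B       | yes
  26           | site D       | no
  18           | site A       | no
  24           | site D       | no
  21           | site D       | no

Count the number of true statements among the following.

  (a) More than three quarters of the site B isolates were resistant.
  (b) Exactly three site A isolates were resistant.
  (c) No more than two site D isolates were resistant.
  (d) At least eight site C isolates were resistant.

(a) site B: |A| = 6, |A ∩ B| = 5; needs |A ∩ B| / |A| > 3/4 — true.
(b) site A: |A| = 7, |A ∩ B| = 4; needs |A ∩ B| = 3 — false.
(c) site D: |A| = 8, |A ∩ B| = 2; needs |A ∩ B| ≤ 2 — true.
(d) site C: |A| = 9, |A ∩ B| = 8; needs |A ∩ B| ≥ 8 — true.

3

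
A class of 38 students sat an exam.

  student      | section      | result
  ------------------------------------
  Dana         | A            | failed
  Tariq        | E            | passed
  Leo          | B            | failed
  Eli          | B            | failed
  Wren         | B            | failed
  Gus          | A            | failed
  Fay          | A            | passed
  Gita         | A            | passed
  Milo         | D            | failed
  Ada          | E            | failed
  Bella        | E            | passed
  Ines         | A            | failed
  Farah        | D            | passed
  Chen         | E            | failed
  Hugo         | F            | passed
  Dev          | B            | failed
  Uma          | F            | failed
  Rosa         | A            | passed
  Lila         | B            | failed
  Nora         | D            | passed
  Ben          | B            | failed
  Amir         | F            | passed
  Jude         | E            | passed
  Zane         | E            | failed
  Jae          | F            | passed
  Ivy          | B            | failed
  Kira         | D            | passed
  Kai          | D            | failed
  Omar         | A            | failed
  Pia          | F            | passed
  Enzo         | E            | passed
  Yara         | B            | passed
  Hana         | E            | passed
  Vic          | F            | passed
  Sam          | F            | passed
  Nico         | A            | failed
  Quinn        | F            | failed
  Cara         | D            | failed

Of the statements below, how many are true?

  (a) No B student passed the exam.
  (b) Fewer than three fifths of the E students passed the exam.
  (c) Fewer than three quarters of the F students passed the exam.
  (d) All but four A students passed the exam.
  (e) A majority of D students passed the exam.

0

(a) B: |A| = 8, |A ∩ B| = 1; needs A ∩ B = ∅ (|A ∩ B| = 0) — false.
(b) E: |A| = 8, |A ∩ B| = 5; needs |A ∩ B| / |A| < 3/5 — false.
(c) F: |A| = 8, |A ∩ B| = 6; needs |A ∩ B| / |A| < 3/4 — false.
(d) A: |A| = 8, |A ∩ B| = 3; needs |A ∖ B| = 4 — false.
(e) D: |A| = 6, |A ∩ B| = 3; needs |A ∩ B| > |A ∖ B| — false.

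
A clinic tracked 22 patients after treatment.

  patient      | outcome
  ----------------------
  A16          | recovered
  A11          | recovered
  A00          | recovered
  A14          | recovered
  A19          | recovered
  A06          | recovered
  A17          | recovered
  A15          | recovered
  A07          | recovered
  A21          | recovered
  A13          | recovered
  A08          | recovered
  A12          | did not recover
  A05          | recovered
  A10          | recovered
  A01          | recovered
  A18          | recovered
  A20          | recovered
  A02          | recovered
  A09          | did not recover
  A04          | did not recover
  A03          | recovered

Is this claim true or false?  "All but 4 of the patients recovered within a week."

False

Truth condition: |A ∖ B| = 4.
|A| = 22, |A ∩ B| = 19, |A ∖ B| = 3.
|A ∖ B| = 3, so the statement is false.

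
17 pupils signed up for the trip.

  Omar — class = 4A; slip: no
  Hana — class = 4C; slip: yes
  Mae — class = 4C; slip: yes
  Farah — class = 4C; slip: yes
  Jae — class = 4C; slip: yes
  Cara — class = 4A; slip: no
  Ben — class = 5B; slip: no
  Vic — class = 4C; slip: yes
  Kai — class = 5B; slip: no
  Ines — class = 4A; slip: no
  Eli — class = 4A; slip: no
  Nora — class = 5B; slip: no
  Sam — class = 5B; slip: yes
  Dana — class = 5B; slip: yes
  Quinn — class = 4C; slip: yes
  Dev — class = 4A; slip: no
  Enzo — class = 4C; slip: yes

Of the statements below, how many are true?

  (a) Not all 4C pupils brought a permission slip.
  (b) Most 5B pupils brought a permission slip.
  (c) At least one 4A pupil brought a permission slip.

0

(a) 4C: |A| = 7, |A ∩ B| = 7; needs A ⊄ B (|A ∖ B| ≥ 1) — false.
(b) 5B: |A| = 5, |A ∩ B| = 2; needs |A ∩ B| > |A ∖ B| — false.
(c) 4A: |A| = 5, |A ∩ B| = 0; needs A ∩ B ≠ ∅ (|A ∩ B| ≥ 1) — false.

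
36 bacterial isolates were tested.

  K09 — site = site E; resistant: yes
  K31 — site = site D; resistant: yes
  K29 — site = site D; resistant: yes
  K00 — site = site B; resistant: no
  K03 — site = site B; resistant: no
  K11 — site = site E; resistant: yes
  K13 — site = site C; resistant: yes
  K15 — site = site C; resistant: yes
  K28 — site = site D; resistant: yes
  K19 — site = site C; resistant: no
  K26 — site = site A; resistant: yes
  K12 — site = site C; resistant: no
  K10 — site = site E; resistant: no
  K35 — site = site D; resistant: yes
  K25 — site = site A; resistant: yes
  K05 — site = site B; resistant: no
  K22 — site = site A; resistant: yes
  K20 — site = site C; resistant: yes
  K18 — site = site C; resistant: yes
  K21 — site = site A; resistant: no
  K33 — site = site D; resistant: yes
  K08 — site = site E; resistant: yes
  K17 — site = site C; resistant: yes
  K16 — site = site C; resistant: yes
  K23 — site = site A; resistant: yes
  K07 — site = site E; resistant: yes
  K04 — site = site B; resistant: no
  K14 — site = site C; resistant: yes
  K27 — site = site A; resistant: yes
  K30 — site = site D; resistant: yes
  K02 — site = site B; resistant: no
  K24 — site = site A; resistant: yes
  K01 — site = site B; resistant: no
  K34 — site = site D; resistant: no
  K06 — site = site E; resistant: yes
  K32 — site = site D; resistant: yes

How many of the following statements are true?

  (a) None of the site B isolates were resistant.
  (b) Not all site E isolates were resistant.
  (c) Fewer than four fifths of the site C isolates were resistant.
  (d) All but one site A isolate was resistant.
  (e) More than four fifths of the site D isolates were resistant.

5

(a) site B: |A| = 6, |A ∩ B| = 0; needs A ∩ B = ∅ (|A ∩ B| = 0) — true.
(b) site E: |A| = 6, |A ∩ B| = 5; needs A ⊄ B (|A ∖ B| ≥ 1) — true.
(c) site C: |A| = 9, |A ∩ B| = 7; needs |A ∩ B| / |A| < 4/5 — true.
(d) site A: |A| = 7, |A ∩ B| = 6; needs |A ∖ B| = 1 — true.
(e) site D: |A| = 8, |A ∩ B| = 7; needs |A ∩ B| / |A| > 4/5 — true.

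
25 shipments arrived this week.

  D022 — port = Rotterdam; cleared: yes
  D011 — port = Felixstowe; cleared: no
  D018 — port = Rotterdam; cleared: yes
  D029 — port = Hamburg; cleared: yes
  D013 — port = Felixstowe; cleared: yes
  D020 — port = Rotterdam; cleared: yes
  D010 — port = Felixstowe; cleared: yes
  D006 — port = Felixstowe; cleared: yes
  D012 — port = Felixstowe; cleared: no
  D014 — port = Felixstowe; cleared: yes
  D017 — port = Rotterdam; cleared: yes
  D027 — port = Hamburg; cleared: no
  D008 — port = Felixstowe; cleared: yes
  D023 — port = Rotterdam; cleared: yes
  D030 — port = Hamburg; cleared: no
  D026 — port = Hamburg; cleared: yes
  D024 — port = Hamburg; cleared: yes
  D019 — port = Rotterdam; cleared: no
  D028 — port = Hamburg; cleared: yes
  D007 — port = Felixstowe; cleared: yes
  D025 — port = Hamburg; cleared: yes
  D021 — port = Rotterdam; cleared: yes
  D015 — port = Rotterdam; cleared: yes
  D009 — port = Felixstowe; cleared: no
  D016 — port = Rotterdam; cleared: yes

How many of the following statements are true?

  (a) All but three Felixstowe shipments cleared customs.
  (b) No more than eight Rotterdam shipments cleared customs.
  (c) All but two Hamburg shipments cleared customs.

3

(a) Felixstowe: |A| = 9, |A ∩ B| = 6; needs |A ∖ B| = 3 — true.
(b) Rotterdam: |A| = 9, |A ∩ B| = 8; needs |A ∩ B| ≤ 8 — true.
(c) Hamburg: |A| = 7, |A ∩ B| = 5; needs |A ∖ B| = 2 — true.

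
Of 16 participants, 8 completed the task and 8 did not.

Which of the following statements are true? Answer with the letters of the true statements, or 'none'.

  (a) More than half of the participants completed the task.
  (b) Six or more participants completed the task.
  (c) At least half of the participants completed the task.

|A| = 16, |A ∩ B| = 8, |A ∖ B| = 8.
(a) |A ∩ B| > |A ∖ B|: fails.
(b) |A ∩ B| ≥ 6: holds.
(c) |A ∩ B| ≥ |A ∖ B|: holds.

(b), (c)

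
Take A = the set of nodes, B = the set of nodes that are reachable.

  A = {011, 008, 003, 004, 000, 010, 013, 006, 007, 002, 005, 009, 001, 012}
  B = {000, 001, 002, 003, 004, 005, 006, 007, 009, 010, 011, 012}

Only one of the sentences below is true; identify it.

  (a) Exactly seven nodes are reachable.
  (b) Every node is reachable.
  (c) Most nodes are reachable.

|A| = 14, |A ∩ B| = 12, |A ∖ B| = 2.
(a) requires |A ∩ B| = 7: false.
(b) requires A ⊆ B, i.e. every element of A is in B (|A ∖ B| = 0): false.
(c) requires |A ∩ B| > |A ∖ B|: true.

(c)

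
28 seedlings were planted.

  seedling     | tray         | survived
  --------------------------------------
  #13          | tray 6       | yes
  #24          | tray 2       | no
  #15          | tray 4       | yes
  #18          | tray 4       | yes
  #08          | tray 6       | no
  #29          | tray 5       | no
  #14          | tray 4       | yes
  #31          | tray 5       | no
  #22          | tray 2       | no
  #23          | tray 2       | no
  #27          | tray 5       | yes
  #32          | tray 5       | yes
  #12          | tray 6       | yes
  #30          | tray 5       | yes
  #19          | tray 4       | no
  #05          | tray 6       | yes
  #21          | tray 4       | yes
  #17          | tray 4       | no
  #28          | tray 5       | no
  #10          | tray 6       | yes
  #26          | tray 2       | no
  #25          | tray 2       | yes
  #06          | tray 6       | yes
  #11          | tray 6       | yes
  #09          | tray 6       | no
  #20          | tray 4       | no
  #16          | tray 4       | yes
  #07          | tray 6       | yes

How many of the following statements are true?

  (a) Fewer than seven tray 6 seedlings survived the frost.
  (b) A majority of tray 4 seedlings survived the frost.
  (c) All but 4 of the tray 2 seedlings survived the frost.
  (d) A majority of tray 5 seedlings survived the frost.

2

(a) tray 6: |A| = 9, |A ∩ B| = 7; needs |A ∩ B| < 7 — false.
(b) tray 4: |A| = 8, |A ∩ B| = 5; needs |A ∩ B| > |A ∖ B| — true.
(c) tray 2: |A| = 5, |A ∩ B| = 1; needs |A ∖ B| = 4 — true.
(d) tray 5: |A| = 6, |A ∩ B| = 3; needs |A ∩ B| > |A ∖ B| — false.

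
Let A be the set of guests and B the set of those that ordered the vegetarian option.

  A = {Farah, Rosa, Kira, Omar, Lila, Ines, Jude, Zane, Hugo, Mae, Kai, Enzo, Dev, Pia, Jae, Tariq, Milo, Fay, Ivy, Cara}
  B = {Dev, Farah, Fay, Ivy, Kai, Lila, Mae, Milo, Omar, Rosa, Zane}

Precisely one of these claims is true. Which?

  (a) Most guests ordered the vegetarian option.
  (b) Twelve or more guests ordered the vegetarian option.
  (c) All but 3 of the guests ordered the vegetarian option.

|A| = 20, |A ∩ B| = 11, |A ∖ B| = 9.
(a) requires |A ∩ B| > |A ∖ B|: true.
(b) requires |A ∩ B| ≥ 12: false.
(c) requires |A ∖ B| = 3: false.

(a)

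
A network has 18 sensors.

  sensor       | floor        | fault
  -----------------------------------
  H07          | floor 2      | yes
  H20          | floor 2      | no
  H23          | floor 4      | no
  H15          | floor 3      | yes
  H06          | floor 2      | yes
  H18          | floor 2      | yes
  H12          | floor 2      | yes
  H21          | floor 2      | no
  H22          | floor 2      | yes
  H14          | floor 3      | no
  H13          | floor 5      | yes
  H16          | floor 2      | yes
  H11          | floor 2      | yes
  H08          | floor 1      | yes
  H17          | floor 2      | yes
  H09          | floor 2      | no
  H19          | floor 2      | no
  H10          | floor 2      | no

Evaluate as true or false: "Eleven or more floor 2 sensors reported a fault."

False

Truth condition: |A ∩ B| ≥ 11.
A (the restrictor) = {H07, H20, H06, H18, H12, H21, H22, H16, H11, H17, H09, H19, H10}, |A| = 13.
A ∩ B = {H07, H06, H18, H12, H22, H16, H11, H17}, so |A ∩ B| = 8.
|A ∩ B| = 8, so the statement is false.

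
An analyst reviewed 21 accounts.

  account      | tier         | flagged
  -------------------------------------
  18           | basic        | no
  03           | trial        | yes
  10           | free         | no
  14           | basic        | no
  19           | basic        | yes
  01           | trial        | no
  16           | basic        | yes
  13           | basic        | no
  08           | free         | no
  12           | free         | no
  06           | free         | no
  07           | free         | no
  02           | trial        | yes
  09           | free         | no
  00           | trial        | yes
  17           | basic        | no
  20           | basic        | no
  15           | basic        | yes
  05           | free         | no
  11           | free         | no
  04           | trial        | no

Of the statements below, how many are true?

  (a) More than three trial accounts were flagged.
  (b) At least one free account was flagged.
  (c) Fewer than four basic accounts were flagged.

(a) trial: |A| = 5, |A ∩ B| = 3; needs |A ∩ B| > 3 — false.
(b) free: |A| = 8, |A ∩ B| = 0; needs A ∩ B ≠ ∅ (|A ∩ B| ≥ 1) — false.
(c) basic: |A| = 8, |A ∩ B| = 3; needs |A ∩ B| < 4 — true.

1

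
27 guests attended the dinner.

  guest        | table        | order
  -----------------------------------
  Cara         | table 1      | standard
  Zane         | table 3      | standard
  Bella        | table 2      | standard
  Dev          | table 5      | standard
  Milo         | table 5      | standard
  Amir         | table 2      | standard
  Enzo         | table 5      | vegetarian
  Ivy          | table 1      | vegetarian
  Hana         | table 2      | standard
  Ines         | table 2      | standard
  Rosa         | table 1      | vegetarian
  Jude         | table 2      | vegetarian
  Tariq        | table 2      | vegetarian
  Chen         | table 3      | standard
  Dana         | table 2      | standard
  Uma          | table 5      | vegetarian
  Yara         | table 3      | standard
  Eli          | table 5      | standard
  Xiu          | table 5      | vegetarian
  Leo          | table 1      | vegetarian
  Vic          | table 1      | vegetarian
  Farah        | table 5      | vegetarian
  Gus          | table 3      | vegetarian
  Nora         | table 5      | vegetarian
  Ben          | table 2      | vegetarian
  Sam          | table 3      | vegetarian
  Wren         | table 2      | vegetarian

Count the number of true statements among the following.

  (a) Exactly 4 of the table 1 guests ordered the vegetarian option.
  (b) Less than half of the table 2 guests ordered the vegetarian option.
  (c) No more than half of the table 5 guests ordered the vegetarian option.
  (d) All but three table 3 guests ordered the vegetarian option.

3

(a) table 1: |A| = 5, |A ∩ B| = 4; needs |A ∩ B| = 4 — true.
(b) table 2: |A| = 9, |A ∩ B| = 4; needs |A ∩ B| < |A ∖ B| — true.
(c) table 5: |A| = 8, |A ∩ B| = 5; needs |A ∩ B| ≤ |A ∖ B| — false.
(d) table 3: |A| = 5, |A ∩ B| = 2; needs |A ∖ B| = 3 — true.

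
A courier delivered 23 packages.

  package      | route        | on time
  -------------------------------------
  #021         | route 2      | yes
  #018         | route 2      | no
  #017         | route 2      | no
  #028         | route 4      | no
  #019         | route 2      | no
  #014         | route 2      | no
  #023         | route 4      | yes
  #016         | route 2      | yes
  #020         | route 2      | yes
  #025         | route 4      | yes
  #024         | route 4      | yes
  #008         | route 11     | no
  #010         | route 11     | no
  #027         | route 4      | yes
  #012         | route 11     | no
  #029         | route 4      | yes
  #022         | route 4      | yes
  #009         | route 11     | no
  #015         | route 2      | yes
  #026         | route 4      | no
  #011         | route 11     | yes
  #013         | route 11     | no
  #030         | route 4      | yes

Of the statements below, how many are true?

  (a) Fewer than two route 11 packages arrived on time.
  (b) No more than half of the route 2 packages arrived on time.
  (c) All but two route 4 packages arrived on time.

3

(a) route 11: |A| = 6, |A ∩ B| = 1; needs |A ∩ B| < 2 — true.
(b) route 2: |A| = 8, |A ∩ B| = 4; needs |A ∩ B| ≤ |A ∖ B| — true.
(c) route 4: |A| = 9, |A ∩ B| = 7; needs |A ∖ B| = 2 — true.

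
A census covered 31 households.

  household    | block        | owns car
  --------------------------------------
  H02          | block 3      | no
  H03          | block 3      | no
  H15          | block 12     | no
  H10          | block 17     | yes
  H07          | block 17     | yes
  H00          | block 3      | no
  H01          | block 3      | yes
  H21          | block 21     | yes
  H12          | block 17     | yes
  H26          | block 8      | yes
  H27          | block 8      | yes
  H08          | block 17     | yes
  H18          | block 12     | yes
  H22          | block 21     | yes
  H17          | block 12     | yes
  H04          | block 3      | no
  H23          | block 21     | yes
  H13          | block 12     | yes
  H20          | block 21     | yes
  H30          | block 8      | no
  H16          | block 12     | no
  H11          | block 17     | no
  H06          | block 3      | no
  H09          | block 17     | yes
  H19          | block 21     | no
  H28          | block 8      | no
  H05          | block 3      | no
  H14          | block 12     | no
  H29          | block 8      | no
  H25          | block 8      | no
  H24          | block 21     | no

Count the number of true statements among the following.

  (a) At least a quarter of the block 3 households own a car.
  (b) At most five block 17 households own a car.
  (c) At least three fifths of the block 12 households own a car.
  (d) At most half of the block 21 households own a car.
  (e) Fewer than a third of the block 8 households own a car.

(a) block 3: |A| = 7, |A ∩ B| = 1; needs |A ∩ B| / |A| ≥ 1/4 — false.
(b) block 17: |A| = 6, |A ∩ B| = 5; needs |A ∩ B| ≤ 5 — true.
(c) block 12: |A| = 6, |A ∩ B| = 3; needs |A ∩ B| / |A| ≥ 3/5 — false.
(d) block 21: |A| = 6, |A ∩ B| = 4; needs |A ∩ B| ≤ |A ∖ B| — false.
(e) block 8: |A| = 6, |A ∩ B| = 2; needs |A ∩ B| / |A| < 1/3 — false.

1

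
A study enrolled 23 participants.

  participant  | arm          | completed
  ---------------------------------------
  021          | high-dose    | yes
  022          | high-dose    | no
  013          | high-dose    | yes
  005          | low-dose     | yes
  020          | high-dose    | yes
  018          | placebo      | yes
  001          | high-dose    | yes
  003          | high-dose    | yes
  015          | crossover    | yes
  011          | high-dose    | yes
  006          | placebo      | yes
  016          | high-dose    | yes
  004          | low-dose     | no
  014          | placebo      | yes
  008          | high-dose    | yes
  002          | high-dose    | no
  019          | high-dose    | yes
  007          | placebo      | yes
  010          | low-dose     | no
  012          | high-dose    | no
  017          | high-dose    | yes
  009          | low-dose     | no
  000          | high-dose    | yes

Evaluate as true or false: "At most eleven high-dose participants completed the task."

The determiner here denotes the relation: |A ∩ B| ≤ 11.
A (the restrictor) = {021, 022, 013, 020, 001, 003, 011, 016, 008, 002, 019, 012, 017, 000}, |A| = 14.
A ∩ B = {021, 013, 020, 001, 003, 011, 016, 008, 019, 017, 000}, so |A ∩ B| = 11.
|A ∩ B| = 11, so the statement is true.

True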